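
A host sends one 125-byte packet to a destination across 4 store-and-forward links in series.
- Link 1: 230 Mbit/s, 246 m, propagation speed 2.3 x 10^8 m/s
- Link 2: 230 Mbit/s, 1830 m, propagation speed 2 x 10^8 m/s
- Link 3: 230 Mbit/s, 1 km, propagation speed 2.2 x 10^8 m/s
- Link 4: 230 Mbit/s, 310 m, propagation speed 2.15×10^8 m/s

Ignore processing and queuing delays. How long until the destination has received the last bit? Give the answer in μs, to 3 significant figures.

33.6 μs

L = 125 × 8 = 1000 bits.
Transmission delay per hop = L/R = 1000/230000000 = 4.34783 μs; 4 hops → 17.3913 μs.
Propagation delays (d/s per hop): 1.06957, 9.15, 4.54545, 1.44186 μs; sum = 16.2069 μs.
End-to-end = 33.6 μs.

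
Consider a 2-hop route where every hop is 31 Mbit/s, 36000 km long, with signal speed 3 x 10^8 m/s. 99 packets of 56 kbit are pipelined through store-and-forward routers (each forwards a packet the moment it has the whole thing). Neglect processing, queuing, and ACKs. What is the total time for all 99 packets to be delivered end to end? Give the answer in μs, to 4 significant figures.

Per-hop transmission t_tx = L/R = 56000/31000000 = 1806.45 μs.
Per-hop propagation t_prop = 36000000/300000000 = 120000 μs.
Pipeline fill: first packet needs 2·t_tx to clear all hops; remaining 98 packets each add one t_tx.
Total = (2+99-1)·t_tx + 2·t_prop = 100·1806.45 + 2·120000 = 420600 μs.

420600 μs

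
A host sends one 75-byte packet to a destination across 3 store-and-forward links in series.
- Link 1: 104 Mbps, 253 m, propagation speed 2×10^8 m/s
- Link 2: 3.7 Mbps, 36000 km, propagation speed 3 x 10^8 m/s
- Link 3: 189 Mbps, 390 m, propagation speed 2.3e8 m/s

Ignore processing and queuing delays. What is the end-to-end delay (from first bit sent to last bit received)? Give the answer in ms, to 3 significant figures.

L = 75 × 8 = 600 bits.
Transmission delays (L/R per hop): 0.00576923, 0.162162, 0.0031746 ms; sum = 0.171106 ms.
Propagation delays (d/s per hop): 0.001265, 120, 0.00169565 ms; sum = 120.003 ms.
End-to-end = 120 ms.

120 ms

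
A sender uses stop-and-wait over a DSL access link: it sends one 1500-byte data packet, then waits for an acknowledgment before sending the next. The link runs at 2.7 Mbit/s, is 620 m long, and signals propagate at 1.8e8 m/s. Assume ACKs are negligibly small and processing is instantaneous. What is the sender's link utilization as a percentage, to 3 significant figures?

99.8 %

t_tx = L/R = 12000/2700000 = 0.00444444 s.
t_prop = 620/180000000 = 3.44444e-06 s; RTT = 6.88889e-06 s.
Cycle = t_tx + RTT = 0.00445133 s.
Utilization = t_tx / cycle = 0.00444444/0.00445133 = 99.8 %.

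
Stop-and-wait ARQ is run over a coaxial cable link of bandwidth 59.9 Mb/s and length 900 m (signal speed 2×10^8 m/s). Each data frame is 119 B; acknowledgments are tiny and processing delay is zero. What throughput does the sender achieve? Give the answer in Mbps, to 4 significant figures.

t_tx = L/R = 952/59900000 = 1.58932e-05 s.
t_prop = 900/200000000 = 4.5e-06 s; RTT = 9e-06 s.
Cycle = t_tx + RTT = 2.48932e-05 s.
Throughput = L / cycle = 952 / 2.48932e-05 = 38.24 Mbps.

38.24 Mbps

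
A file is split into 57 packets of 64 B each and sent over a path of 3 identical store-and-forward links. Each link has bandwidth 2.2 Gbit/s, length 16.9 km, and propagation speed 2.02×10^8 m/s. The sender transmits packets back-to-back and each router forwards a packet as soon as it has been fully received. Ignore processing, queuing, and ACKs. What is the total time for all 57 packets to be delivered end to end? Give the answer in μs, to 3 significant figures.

Per-hop transmission t_tx = L/R = 512/2200000000 = 0.232727 μs.
Per-hop propagation t_prop = 16900/202000000 = 83.6634 μs.
Pipeline fill: first packet needs 3·t_tx to clear all hops; remaining 56 packets each add one t_tx.
Total = (3+57-1)·t_tx + 3·t_prop = 59·0.232727 + 3·83.6634 = 265 μs.

265 μs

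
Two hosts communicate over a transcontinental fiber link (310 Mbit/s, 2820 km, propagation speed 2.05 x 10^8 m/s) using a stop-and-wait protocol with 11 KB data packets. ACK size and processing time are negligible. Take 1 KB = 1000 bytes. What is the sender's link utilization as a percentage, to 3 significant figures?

1.02 %

t_tx = L/R = 88000/310000000 = 0.000283871 s.
t_prop = 2820000/2.05e+08 = 0.0137561 s; RTT = 0.0275122 s.
Cycle = t_tx + RTT = 0.0277961 s.
Utilization = t_tx / cycle = 0.000283871/0.0277961 = 1.02 %.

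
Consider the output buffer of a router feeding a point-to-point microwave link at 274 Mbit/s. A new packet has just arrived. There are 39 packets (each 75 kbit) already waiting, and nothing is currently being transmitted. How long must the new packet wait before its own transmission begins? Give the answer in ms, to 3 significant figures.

Each queued packet: L/R = 75000/274000000 = 0.273723 ms.
39 queued → 10.6752 ms.
Queuing delay = 10.7 ms.

10.7 ms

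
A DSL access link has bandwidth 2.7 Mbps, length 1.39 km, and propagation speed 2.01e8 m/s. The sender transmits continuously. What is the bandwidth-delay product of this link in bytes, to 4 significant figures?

2.334 bytes

Propagation delay = 1390 / 2.01e+08 = 6.91542e-06 s.
BDP = R × t_prop = 2700000 × 6.91542e-06 = 18.6716 bits.
In bytes: 18.6716/8 = 2.334 bytes.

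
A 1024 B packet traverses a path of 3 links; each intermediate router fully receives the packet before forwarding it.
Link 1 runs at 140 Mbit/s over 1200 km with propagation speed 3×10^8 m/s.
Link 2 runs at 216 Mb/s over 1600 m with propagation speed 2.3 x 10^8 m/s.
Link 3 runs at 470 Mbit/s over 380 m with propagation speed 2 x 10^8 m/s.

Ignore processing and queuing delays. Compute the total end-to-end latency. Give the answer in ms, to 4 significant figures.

L = 1024 × 8 = 8192 bits.
Transmission delays (L/R per hop): 0.0585143, 0.0379259, 0.0174298 ms; sum = 0.11387 ms.
Propagation delays (d/s per hop): 4, 0.00695652, 0.0019 ms; sum = 4.00886 ms.
End-to-end = 4.123 ms.

4.123 ms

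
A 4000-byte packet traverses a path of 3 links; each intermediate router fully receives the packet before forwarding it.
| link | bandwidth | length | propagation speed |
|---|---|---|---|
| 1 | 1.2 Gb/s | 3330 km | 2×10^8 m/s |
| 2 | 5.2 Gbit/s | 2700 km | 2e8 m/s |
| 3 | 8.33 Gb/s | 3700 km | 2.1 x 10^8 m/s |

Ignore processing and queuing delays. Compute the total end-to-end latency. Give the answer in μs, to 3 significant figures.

L = 4000 × 8 = 32000 bits.
Transmission delays (L/R per hop): 26.6667, 6.15385, 3.84154 μs; sum = 36.662 μs.
Propagation delays (d/s per hop): 16650, 13500, 17619 μs; sum = 47769 μs.
End-to-end = 47800 μs.

47800 μs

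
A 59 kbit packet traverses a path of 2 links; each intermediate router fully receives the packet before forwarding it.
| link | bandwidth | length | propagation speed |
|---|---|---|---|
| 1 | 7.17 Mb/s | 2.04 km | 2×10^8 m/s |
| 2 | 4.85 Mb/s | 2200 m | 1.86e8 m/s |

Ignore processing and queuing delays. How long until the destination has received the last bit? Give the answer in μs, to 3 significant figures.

20400 μs

L = 59000 bits.
Transmission delays (L/R per hop): 8228.73, 12164.9 μs; sum = 20393.7 μs.
Propagation delays (d/s per hop): 10.2, 11.828 μs; sum = 22.028 μs.
End-to-end = 20400 μs.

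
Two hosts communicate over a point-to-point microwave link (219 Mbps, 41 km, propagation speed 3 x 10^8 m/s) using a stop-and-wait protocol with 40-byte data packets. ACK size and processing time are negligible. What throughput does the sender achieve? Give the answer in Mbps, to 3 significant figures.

t_tx = L/R = 320/219000000 = 1.46119e-06 s.
t_prop = 41000/300000000 = 0.000136667 s; RTT = 0.000273333 s.
Cycle = t_tx + RTT = 0.000274795 s.
Throughput = L / cycle = 320 / 0.000274795 = 1.16 Mbps.

1.16 Mbps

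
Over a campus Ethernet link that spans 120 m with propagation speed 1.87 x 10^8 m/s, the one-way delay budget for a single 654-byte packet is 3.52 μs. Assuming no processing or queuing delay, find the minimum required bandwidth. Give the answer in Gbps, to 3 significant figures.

1.82 Gbps

L = 5232 bits.
Propagation delay = 120 / 187000000 = 0.641711 μs.
Transmission budget = 3.52 − 0.641711 = 2.87829 μs.
R ≥ L / t_tx = 5232 bits / 2.87829e-06 s = 1.82 Gbps.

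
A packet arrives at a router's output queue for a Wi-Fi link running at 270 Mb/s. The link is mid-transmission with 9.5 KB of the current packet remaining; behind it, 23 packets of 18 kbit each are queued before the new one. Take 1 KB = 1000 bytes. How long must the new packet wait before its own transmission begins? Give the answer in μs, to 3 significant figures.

Each queued packet: L/R = 18000/270000000 = 66.6667 μs.
23 queued → 1533.33 μs.
Plus remaining 76000 bits of current packet: 281.481 μs.
Queuing delay = 1810 μs.

1810 μs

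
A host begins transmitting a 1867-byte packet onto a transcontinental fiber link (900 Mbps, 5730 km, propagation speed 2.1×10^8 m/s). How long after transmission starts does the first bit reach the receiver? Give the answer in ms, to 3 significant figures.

27.3 ms

First bit experiences only propagation delay: d/s = 5730000/210000000 = 27.3 ms.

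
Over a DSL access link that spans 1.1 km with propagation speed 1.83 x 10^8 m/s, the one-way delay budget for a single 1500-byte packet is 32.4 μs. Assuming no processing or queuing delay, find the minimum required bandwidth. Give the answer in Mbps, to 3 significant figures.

L = 12000 bits.
Propagation delay = 1100 / 183000000 = 6.01093 μs.
Transmission budget = 32.4 − 6.01093 = 26.3891 μs.
R ≥ L / t_tx = 12000 bits / 2.63891e-05 s = 455 Mbps.

455 Mbps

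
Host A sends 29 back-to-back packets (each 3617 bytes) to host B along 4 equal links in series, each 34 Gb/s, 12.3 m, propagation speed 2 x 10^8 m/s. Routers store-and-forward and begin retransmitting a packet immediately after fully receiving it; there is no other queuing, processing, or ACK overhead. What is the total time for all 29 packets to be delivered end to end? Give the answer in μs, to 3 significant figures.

27.5 μs

Per-hop transmission t_tx = L/R = 28936/34000000000 = 0.851059 μs.
Per-hop propagation t_prop = 12.3/200000000 = 0.0615 μs.
Pipeline fill: first packet needs 4·t_tx to clear all hops; remaining 28 packets each add one t_tx.
Total = (4+29-1)·t_tx + 4·t_prop = 32·0.851059 + 4·0.0615 = 27.5 μs.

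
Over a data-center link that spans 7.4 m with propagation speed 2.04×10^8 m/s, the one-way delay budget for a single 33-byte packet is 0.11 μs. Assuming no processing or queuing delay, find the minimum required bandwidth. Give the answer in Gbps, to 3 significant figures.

L = 264 bits.
Propagation delay = 7.4 / 204000000 = 0.0362745 μs.
Transmission budget = 0.11 − 0.0362745 = 0.0737255 μs.
R ≥ L / t_tx = 264 bits / 7.37255e-08 s = 3.58 Gbps.

3.58 Gbps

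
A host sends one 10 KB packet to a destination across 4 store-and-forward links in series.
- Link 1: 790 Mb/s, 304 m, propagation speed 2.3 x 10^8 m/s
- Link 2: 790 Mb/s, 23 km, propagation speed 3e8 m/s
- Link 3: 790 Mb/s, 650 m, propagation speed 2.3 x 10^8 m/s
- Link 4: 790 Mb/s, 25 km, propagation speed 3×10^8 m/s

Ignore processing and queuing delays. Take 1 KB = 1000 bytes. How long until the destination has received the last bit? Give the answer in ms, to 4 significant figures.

L = 80000 bits.
Transmission delay per hop = L/R = 80000/790000000 = 0.101266 ms; 4 hops → 0.405063 ms.
Propagation delays (d/s per hop): 0.00132174, 0.0766667, 0.00282609, 0.0833333 ms; sum = 0.164148 ms.
End-to-end = 0.5692 ms.

0.5692 ms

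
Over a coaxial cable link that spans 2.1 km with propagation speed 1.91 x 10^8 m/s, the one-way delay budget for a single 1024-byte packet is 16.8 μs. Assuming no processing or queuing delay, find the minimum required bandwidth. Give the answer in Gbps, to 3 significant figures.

1.41 Gbps

L = 8192 bits.
Propagation delay = 2100 / 191000000 = 10.9948 μs.
Transmission budget = 16.8 − 10.9948 = 5.80524 μs.
R ≥ L / t_tx = 8192 bits / 5.80524e-06 s = 1.41 Gbps.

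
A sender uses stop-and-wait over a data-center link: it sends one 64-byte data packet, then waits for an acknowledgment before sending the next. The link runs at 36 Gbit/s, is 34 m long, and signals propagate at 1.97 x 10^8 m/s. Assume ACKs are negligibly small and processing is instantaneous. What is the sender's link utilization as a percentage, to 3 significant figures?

3.96 %

t_tx = L/R = 512/36000000000 = 1.42222e-08 s.
t_prop = 34/197000000 = 1.72589e-07 s; RTT = 3.45178e-07 s.
Cycle = t_tx + RTT = 3.594e-07 s.
Utilization = t_tx / cycle = 1.42222e-08/3.594e-07 = 3.96 %.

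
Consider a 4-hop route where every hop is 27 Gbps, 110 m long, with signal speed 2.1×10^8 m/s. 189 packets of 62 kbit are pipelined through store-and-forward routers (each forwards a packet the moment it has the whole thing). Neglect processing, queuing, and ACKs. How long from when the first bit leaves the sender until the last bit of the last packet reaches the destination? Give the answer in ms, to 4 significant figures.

Per-hop transmission t_tx = L/R = 62000/27000000000 = 0.0022963 ms.
Per-hop propagation t_prop = 110/210000000 = 0.00052381 ms.
Pipeline fill: first packet needs 4·t_tx to clear all hops; remaining 188 packets each add one t_tx.
Total = (4+189-1)·t_tx + 4·t_prop = 192·0.0022963 + 4·0.00052381 = 0.4430 ms.

0.4430 ms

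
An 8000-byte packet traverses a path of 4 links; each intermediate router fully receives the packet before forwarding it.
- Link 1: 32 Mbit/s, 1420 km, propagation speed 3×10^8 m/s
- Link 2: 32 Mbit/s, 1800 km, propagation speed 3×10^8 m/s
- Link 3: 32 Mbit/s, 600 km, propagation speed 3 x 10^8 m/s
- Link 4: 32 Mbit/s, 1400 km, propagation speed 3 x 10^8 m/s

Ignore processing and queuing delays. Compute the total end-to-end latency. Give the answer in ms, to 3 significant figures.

25.4 ms

L = 8000 × 8 = 64000 bits.
Transmission delay per hop = L/R = 64000/32000000 = 2 ms; 4 hops → 8 ms.
Propagation delays (d/s per hop): 4.73333, 6, 2, 4.66667 ms; sum = 17.4 ms.
End-to-end = 25.4 ms.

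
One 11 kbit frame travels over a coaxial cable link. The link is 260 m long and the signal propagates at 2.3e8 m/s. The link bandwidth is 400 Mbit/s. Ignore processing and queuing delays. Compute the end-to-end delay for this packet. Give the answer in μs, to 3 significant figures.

28.6 μs

L = 11000 bits.
Transmission delay = L/R = 11000 / 400000000 = 27.5 μs.
Propagation delay = d/s = 260 m / 2.3e+08 m/s = 1.13043 μs.
Total = 28.6 μs.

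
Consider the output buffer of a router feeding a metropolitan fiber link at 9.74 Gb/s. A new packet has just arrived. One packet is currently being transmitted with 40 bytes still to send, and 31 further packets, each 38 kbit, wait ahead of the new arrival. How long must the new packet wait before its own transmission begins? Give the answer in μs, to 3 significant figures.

121 μs

Each queued packet: L/R = 38000/9740000000 = 3.90144 μs.
31 queued → 120.945 μs.
Plus remaining 320 bits of current packet: 0.0328542 μs.
Queuing delay = 121 μs.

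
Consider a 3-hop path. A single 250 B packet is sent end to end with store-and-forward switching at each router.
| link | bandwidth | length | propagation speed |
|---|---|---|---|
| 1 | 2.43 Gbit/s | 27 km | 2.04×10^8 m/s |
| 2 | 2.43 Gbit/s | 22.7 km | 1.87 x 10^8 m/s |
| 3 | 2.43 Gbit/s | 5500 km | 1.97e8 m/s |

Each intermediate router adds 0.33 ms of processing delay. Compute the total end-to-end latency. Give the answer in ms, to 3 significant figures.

L = 250 × 8 = 2000 bits.
Transmission delay per hop = L/R = 2000/2430000000 = 0.000823045 ms; 3 hops → 0.00246914 ms.
Propagation delays (d/s per hop): 0.132353, 0.12139, 27.9188 ms; sum = 28.1725 ms.
Processing at 2 router(s): 2 × 0.33 ms = 0.66 ms.
End-to-end = 28.8 ms.

28.8 ms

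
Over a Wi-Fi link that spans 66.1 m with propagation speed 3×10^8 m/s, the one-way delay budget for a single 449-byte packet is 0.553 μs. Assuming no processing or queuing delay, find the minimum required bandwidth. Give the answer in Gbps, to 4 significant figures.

L = 3592 bits.
Propagation delay = 66.1 / 300000000 = 0.220333 μs.
Transmission budget = 0.553 − 0.220333 = 0.332667 μs.
R ≥ L / t_tx = 3592 bits / 3.32667e-07 s = 10.80 Gbps.

10.80 Gbps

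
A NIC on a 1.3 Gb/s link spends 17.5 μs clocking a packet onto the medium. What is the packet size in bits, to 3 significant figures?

22800 bits

L = R × t_tx = 1300000000 b/s × 1.75e-05 s = 22750 bits.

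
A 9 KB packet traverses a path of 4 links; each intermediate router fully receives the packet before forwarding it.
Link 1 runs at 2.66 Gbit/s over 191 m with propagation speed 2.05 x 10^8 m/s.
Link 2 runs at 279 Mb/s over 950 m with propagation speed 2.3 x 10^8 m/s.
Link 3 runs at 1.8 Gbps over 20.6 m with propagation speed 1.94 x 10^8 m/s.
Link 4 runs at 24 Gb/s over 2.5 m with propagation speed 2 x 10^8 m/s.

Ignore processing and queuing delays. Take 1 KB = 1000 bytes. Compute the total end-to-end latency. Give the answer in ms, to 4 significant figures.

0.3333 ms

L = 72000 bits.
Transmission delays (L/R per hop): 0.0270677, 0.258065, 0.04, 0.003 ms; sum = 0.328132 ms.
Propagation delays (d/s per hop): 0.000931707, 0.00413043, 0.000106186, 1.25e-05 ms; sum = 0.00518083 ms.
End-to-end = 0.3333 ms.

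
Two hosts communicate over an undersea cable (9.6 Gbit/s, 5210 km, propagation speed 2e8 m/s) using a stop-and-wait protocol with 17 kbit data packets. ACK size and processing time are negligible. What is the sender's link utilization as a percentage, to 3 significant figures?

t_tx = L/R = 17000/9600000000 = 1.77083e-06 s.
t_prop = 5210000/200000000 = 0.02605 s; RTT = 0.0521 s.
Cycle = t_tx + RTT = 0.0521018 s.
Utilization = t_tx / cycle = 1.77083e-06/0.0521018 = 0.00340 %.

0.00340 %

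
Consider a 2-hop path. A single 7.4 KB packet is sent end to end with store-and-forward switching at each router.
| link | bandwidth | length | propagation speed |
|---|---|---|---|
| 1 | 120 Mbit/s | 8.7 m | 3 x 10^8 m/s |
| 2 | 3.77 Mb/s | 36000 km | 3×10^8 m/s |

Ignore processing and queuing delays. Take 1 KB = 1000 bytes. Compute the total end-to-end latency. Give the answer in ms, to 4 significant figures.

L = 59200 bits.
Transmission delays (L/R per hop): 0.493333, 15.7029 ms; sum = 16.1963 ms.
Propagation delays (d/s per hop): 2.9e-05, 120 ms; sum = 120 ms.
End-to-end = 136.2 ms.

136.2 ms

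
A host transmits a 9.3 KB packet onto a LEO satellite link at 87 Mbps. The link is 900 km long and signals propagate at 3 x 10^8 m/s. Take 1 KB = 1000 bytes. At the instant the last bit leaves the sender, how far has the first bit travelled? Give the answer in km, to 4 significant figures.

t_tx = L/R = 74400/87000000 = 0.000855172 s.
Distance = s × t_tx = 300000000 × 0.000855172 = 256.6 km.

256.6 km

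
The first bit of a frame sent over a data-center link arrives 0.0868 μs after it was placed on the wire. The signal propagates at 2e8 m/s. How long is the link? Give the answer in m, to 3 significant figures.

17.4 m

d = s × t_prop = 200000000 × 8.68e-08 = 17.4 m.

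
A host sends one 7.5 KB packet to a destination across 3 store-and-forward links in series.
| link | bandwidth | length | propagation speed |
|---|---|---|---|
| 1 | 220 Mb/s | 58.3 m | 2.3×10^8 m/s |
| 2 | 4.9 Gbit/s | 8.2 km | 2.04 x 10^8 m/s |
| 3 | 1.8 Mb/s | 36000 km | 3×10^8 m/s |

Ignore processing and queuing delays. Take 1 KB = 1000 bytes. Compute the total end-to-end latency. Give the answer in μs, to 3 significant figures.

154000 μs

L = 60000 bits.
Transmission delays (L/R per hop): 272.727, 12.2449, 33333.3 μs; sum = 33618.3 μs.
Propagation delays (d/s per hop): 0.253478, 40.1961, 120000 μs; sum = 120040 μs.
End-to-end = 154000 μs.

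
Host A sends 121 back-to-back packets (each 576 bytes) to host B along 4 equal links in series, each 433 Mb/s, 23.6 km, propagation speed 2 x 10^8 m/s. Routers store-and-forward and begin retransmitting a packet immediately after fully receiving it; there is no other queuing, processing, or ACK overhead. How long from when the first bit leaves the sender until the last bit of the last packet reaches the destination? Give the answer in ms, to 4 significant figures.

1.792 ms

Per-hop transmission t_tx = L/R = 4608/433000000 = 0.010642 ms.
Per-hop propagation t_prop = 23600/200000000 = 0.118 ms.
Pipeline fill: first packet needs 4·t_tx to clear all hops; remaining 120 packets each add one t_tx.
Total = (4+121-1)·t_tx + 4·t_prop = 124·0.010642 + 4·0.118 = 1.792 ms.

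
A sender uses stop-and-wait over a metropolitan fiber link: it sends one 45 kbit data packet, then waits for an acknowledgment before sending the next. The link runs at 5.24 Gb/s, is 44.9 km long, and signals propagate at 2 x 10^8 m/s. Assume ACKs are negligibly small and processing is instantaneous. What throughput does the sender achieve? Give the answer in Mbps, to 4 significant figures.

98.34 Mbps

t_tx = L/R = 45000/5240000000 = 8.58779e-06 s.
t_prop = 44900/200000000 = 0.0002245 s; RTT = 0.000449 s.
Cycle = t_tx + RTT = 0.000457588 s.
Throughput = L / cycle = 45000 / 0.000457588 = 98.34 Mbps.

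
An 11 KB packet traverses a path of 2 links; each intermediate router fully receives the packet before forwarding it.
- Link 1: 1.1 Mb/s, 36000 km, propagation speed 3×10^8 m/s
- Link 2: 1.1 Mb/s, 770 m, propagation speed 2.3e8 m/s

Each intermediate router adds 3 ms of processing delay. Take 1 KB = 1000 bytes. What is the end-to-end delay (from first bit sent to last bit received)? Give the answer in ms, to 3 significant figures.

L = 88000 bits.
Transmission delay per hop = L/R = 88000/1100000 = 80 ms; 2 hops → 160 ms.
Propagation delays (d/s per hop): 120, 0.00334783 ms; sum = 120.003 ms.
Processing at 1 router(s): 1 × 3 ms = 3 ms.
End-to-end = 283 ms.

283 ms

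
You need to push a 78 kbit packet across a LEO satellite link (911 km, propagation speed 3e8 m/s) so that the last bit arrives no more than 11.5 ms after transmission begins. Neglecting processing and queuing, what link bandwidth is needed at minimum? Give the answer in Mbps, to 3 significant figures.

Propagation delay = 911000 / 300000000 = 3.03667 ms.
Transmission budget = 11.5 − 3.03667 = 8.46333 ms.
R ≥ L / t_tx = 78000 bits / 0.00846333 s = 9.22 Mbps.

9.22 Mbps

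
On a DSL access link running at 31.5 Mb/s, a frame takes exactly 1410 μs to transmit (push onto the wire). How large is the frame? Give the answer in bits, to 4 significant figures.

L = R × t_tx = 31500000 b/s × 0.00141 s = 44415 bits.

44420 bits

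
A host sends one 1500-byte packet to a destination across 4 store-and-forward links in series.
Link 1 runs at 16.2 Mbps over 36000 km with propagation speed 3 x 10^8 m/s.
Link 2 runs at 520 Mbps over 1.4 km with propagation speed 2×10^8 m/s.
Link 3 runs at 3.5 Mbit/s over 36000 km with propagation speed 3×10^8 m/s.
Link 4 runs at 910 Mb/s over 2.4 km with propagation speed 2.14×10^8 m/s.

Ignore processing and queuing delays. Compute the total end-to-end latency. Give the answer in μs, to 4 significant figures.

L = 1500 × 8 = 12000 bits.
Transmission delays (L/R per hop): 740.741, 23.0769, 3428.57, 13.1868 μs; sum = 4205.58 μs.
Propagation delays (d/s per hop): 120000, 7, 120000, 11.215 μs; sum = 240018 μs.
End-to-end = 244200 μs.

244200 μs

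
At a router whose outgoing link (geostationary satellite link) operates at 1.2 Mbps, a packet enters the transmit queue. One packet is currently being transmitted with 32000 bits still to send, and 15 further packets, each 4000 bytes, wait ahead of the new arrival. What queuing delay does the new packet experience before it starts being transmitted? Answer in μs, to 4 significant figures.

426700 μs

Each queued packet: L/R = 32000/1200000 = 26666.7 μs.
15 queued → 400000 μs.
Plus remaining 32000 bits of current packet: 26666.7 μs.
Queuing delay = 426700 μs.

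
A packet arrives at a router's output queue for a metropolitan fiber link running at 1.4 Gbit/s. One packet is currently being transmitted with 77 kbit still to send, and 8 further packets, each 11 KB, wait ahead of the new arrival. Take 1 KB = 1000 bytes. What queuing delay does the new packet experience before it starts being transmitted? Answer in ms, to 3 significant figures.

0.558 ms

Each queued packet: L/R = 88000/1400000000 = 0.0628571 ms.
8 queued → 0.502857 ms.
Plus remaining 77000 bits of current packet: 0.055 ms.
Queuing delay = 0.558 ms.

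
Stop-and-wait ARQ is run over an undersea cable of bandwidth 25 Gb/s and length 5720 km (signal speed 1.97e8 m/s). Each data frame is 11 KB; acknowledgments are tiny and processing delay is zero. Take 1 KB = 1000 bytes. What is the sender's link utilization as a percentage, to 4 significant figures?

0.006061 %

t_tx = L/R = 88000/25000000000 = 3.52e-06 s.
t_prop = 5720000/197000000 = 0.0290355 s; RTT = 0.0580711 s.
Cycle = t_tx + RTT = 0.0580746 s.
Utilization = t_tx / cycle = 3.52e-06/0.0580746 = 0.006061 %.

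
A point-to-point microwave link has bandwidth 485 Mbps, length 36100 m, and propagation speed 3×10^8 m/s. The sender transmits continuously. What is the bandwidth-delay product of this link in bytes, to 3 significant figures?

Propagation delay = 36100 / 300000000 = 0.000120333 s.
BDP = R × t_prop = 485000000 × 0.000120333 = 58361.7 bits.
In bytes: 58361.7/8 = 7300 bytes.

7300 bytes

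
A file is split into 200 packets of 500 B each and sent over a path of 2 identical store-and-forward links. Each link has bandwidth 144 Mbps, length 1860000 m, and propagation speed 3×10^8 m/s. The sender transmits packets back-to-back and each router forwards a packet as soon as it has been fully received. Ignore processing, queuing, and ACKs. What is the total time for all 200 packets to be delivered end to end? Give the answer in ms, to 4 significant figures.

17.98 ms

Per-hop transmission t_tx = L/R = 4000/144000000 = 0.0277778 ms.
Per-hop propagation t_prop = 1860000/300000000 = 6.2 ms.
Pipeline fill: first packet needs 2·t_tx to clear all hops; remaining 199 packets each add one t_tx.
Total = (2+200-1)·t_tx + 2·t_prop = 201·0.0277778 + 2·6.2 = 17.98 ms.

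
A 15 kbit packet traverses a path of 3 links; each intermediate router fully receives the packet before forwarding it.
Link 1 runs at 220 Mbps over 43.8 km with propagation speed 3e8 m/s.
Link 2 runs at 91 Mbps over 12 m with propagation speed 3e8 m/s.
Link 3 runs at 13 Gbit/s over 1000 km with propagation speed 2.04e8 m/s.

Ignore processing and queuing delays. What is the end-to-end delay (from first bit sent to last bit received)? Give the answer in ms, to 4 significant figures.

L = 15000 bits.
Transmission delays (L/R per hop): 0.0681818, 0.164835, 0.00115385 ms; sum = 0.234171 ms.
Propagation delays (d/s per hop): 0.146, 4e-05, 4.90196 ms; sum = 5.048 ms.
End-to-end = 5.282 ms.

5.282 ms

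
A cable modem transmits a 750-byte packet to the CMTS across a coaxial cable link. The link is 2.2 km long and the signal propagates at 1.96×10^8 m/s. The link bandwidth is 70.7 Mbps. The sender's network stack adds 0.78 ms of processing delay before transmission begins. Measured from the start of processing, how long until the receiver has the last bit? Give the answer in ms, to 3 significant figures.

0.876 ms

L = 750 × 8 = 6000 bits.
Transmission delay = L/R = 6000 / 70700000 = 0.0848656 ms.
Propagation delay = d/s = 2200 m / 196000000 m/s = 0.0112245 ms.
Plus processing delay 0.78 ms = 0.78 ms.
Total = 0.876 ms.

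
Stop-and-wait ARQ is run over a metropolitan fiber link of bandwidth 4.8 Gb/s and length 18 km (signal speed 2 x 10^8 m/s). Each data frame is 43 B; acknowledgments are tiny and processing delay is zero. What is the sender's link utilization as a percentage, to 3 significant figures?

t_tx = L/R = 344/4800000000 = 7.16667e-08 s.
t_prop = 18000/200000000 = 9e-05 s; RTT = 0.00018 s.
Cycle = t_tx + RTT = 0.000180072 s.
Utilization = t_tx / cycle = 7.16667e-08/0.000180072 = 0.0398 %.

0.0398 %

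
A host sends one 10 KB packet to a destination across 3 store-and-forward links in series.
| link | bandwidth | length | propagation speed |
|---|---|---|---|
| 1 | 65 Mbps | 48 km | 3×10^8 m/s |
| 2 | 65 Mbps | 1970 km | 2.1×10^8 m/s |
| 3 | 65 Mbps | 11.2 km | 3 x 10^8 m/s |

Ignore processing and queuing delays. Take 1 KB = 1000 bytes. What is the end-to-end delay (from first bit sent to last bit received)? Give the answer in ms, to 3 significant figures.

L = 80000 bits.
Transmission delay per hop = L/R = 80000/65000000 = 1.23077 ms; 3 hops → 3.69231 ms.
Propagation delays (d/s per hop): 0.16, 9.38095, 0.0373333 ms; sum = 9.57829 ms.
End-to-end = 13.3 ms.

13.3 ms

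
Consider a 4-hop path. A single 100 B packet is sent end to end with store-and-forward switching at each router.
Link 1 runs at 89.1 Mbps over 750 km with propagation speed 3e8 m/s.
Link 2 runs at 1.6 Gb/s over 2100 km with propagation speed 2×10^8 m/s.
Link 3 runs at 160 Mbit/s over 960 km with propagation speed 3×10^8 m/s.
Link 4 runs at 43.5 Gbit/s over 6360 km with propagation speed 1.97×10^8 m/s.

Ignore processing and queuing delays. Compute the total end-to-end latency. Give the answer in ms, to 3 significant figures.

L = 100 × 8 = 800 bits.
Transmission delays (L/R per hop): 0.00897868, 0.0005, 0.005, 1.83908e-05 ms; sum = 0.0144971 ms.
Propagation delays (d/s per hop): 2.5, 10.5, 3.2, 32.2843 ms; sum = 48.4843 ms.
End-to-end = 48.5 ms.

48.5 ms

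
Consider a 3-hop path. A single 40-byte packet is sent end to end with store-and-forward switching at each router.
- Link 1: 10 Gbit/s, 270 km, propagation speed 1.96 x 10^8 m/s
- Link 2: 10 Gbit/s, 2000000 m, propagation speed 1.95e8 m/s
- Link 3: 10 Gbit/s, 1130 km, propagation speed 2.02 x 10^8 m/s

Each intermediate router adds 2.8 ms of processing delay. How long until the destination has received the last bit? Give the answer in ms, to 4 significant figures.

22.83 ms

L = 40 × 8 = 320 bits.
Transmission delay per hop = L/R = 320/10000000000 = 3.2e-05 ms; 3 hops → 9.6e-05 ms.
Propagation delays (d/s per hop): 1.37755, 10.2564, 5.59406 ms; sum = 17.228 ms.
Processing at 2 router(s): 2 × 2.8 ms = 5.6 ms.
End-to-end = 22.83 ms.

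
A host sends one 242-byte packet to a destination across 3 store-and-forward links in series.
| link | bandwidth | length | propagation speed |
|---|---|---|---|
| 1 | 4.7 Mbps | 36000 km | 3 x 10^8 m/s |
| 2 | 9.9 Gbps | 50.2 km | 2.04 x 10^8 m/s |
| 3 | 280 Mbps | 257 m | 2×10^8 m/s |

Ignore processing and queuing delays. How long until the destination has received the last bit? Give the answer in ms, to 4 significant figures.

120.7 ms

L = 242 × 8 = 1936 bits.
Transmission delays (L/R per hop): 0.411915, 0.000195556, 0.00691429 ms; sum = 0.419025 ms.
Propagation delays (d/s per hop): 120, 0.246078, 0.001285 ms; sum = 120.247 ms.
End-to-end = 120.7 ms.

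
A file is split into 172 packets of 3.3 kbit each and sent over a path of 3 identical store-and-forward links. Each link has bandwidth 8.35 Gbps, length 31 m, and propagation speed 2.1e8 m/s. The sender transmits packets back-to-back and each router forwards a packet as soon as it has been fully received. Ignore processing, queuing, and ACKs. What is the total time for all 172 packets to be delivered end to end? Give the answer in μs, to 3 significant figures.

Per-hop transmission t_tx = L/R = 3300/8350000000 = 0.39521 μs.
Per-hop propagation t_prop = 31/210000000 = 0.147619 μs.
Pipeline fill: first packet needs 3·t_tx to clear all hops; remaining 171 packets each add one t_tx.
Total = (3+172-1)·t_tx + 3·t_prop = 174·0.39521 + 3·0.147619 = 69.2 μs.

69.2 μs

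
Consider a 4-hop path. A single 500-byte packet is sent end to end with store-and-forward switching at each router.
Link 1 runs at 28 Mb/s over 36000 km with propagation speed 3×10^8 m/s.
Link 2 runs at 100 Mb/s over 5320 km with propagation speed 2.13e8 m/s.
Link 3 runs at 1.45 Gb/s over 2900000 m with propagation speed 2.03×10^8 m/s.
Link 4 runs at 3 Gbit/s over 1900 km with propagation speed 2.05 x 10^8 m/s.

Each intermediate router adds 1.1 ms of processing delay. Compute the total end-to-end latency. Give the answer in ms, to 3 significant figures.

L = 500 × 8 = 4000 bits.
Transmission delays (L/R per hop): 0.142857, 0.04, 0.00275862, 0.00133333 ms; sum = 0.186949 ms.
Propagation delays (d/s per hop): 120, 24.9765, 14.2857, 9.26829 ms; sum = 168.531 ms.
Processing at 3 router(s): 3 × 1.1 ms = 3.3 ms.
End-to-end = 172 ms.

172 ms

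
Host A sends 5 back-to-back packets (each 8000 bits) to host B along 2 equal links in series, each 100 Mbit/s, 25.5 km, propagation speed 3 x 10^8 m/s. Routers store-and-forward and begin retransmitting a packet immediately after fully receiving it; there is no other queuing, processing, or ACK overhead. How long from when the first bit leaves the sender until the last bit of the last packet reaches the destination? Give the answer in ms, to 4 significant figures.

Per-hop transmission t_tx = L/R = 8000/100000000 = 0.08 ms.
Per-hop propagation t_prop = 25500/300000000 = 0.085 ms.
Pipeline fill: first packet needs 2·t_tx to clear all hops; remaining 4 packets each add one t_tx.
Total = (2+5-1)·t_tx + 2·t_prop = 6·0.08 + 2·0.085 = 0.6500 ms.

0.6500 ms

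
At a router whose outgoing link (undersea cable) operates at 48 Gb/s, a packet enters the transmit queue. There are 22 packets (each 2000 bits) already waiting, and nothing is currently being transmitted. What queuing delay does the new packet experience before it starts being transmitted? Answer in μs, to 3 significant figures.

0.917 μs

Each queued packet: L/R = 2000/48000000000 = 0.0416667 μs.
22 queued → 0.916667 μs.
Queuing delay = 0.917 μs.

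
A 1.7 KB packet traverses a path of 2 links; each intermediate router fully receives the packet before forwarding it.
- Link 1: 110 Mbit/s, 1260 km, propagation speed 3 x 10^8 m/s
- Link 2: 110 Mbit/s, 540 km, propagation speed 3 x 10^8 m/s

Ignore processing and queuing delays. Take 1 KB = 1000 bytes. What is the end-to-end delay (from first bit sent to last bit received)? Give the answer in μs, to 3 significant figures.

L = 13600 bits.
Transmission delay per hop = L/R = 13600/110000000 = 123.636 μs; 2 hops → 247.273 μs.
Propagation delays (d/s per hop): 4200, 1800 μs; sum = 6000 μs.
End-to-end = 6250 μs.

6250 μs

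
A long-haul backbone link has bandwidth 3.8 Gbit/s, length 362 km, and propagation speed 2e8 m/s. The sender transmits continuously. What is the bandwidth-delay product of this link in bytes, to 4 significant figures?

Propagation delay = 362000 / 200000000 = 0.00181 s.
BDP = R × t_prop = 3800000000 × 0.00181 = 6878000 bits.
In bytes: 6878000/8 = 859800 bytes.

859800 bytes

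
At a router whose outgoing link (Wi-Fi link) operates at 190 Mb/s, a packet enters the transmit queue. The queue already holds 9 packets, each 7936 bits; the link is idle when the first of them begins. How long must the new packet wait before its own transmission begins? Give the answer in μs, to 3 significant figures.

376 μs

Each queued packet: L/R = 7936/190000000 = 41.7684 μs.
9 queued → 375.916 μs.
Queuing delay = 376 μs.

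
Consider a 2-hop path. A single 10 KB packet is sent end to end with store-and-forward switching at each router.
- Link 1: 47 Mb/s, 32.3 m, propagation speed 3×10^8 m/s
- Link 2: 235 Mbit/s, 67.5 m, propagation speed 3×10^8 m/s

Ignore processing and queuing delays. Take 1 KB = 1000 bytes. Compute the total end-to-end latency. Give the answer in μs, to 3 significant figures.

2040 μs

L = 80000 bits.
Transmission delays (L/R per hop): 1702.13, 340.426 μs; sum = 2042.55 μs.
Propagation delays (d/s per hop): 0.107667, 0.225 μs; sum = 0.332667 μs.
End-to-end = 2040 μs.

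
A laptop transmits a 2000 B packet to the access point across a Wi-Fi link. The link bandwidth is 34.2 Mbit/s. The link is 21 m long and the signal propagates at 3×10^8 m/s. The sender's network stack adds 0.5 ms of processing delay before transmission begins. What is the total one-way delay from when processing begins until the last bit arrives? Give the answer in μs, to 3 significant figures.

L = 2000 × 8 = 16000 bits.
Transmission delay = L/R = 16000 / 34200000 = 467.836 μs.
Propagation delay = d/s = 21 m / 300000000 m/s = 0.07 μs.
Plus processing delay 0.5 ms = 500 μs.
Total = 968 μs.

968 μs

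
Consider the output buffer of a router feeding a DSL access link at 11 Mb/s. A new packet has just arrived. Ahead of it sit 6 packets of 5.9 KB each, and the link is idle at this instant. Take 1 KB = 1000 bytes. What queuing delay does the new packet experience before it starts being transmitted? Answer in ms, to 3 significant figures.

25.7 ms

Each queued packet: L/R = 47200/11000000 = 4.29091 ms.
6 queued → 25.7455 ms.
Queuing delay = 25.7 ms.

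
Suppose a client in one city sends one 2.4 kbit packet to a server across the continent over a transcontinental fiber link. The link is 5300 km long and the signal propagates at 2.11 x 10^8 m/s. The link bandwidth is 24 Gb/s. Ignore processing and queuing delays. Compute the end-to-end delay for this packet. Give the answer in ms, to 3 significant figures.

L = 2400 bits.
Transmission delay = L/R = 2400 / 24000000000 = 0.0001 ms.
Propagation delay = d/s = 5300000 m / 211000000 m/s = 25.1185 ms.
Total = 25.1 ms.

25.1 ms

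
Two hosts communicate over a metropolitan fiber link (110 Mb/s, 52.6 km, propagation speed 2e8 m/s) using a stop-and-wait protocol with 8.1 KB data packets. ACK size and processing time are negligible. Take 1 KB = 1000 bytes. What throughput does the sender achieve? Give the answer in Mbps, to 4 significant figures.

58.11 Mbps

t_tx = L/R = 64800/110000000 = 0.000589091 s.
t_prop = 52600/200000000 = 0.000263 s; RTT = 0.000526 s.
Cycle = t_tx + RTT = 0.00111509 s.
Throughput = L / cycle = 64800 / 0.00111509 = 58.11 Mbps.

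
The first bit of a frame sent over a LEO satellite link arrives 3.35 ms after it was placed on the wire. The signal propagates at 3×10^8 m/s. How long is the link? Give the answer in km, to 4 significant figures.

d = s × t_prop = 300000000 × 0.00335 = 1005 km.

1005 km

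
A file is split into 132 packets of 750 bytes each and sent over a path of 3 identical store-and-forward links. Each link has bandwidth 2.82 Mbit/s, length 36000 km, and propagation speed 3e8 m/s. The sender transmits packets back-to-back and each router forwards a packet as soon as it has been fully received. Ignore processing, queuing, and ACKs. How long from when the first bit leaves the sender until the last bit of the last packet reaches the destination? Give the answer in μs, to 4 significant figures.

Per-hop transmission t_tx = L/R = 6000/2820000 = 2127.66 μs.
Per-hop propagation t_prop = 36000000/300000000 = 120000 μs.
Pipeline fill: first packet needs 3·t_tx to clear all hops; remaining 131 packets each add one t_tx.
Total = (3+132-1)·t_tx + 3·t_prop = 134·2127.66 + 3·120000 = 645100 μs.

645100 μs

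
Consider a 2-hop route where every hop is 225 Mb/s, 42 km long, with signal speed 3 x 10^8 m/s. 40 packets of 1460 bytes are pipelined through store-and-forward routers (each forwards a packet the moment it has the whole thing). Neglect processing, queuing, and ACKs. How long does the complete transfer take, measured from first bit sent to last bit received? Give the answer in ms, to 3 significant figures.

2.41 ms

Per-hop transmission t_tx = L/R = 11680/225000000 = 0.0519111 ms.
Per-hop propagation t_prop = 42000/300000000 = 0.14 ms.
Pipeline fill: first packet needs 2·t_tx to clear all hops; remaining 39 packets each add one t_tx.
Total = (2+40-1)·t_tx + 2·t_prop = 41·0.0519111 + 2·0.14 = 2.41 ms.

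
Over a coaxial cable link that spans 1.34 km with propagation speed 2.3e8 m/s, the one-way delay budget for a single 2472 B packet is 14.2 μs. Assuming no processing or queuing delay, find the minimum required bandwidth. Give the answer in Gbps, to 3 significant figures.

2.36 Gbps

L = 19776 bits.
Propagation delay = 1340 / 2.3e+08 = 5.82609 μs.
Transmission budget = 14.2 − 5.82609 = 8.37391 μs.
R ≥ L / t_tx = 19776 bits / 8.37391e-06 s = 2.36 Gbps.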